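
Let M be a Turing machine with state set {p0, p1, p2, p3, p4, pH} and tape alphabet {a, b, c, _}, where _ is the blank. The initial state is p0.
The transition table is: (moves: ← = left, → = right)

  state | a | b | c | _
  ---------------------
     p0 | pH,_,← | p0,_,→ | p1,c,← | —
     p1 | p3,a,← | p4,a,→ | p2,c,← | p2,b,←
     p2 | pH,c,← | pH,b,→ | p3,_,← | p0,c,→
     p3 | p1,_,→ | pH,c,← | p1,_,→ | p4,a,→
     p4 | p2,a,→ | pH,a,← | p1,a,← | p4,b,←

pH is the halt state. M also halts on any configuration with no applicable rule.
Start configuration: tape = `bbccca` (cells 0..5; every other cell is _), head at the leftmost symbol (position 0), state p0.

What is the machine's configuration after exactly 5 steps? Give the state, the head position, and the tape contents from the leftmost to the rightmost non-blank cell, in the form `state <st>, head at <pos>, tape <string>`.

state=p0 head=0 tape=[b]bccca   (p0,b)→(p0,_,→)
state=p0 head=1 tape=_[b]ccca   (p0,b)→(p0,_,→)
state=p0 head=2 tape=__[c]cca   (p0,c)→(p1,c,←)
state=p1 head=1 tape=_[_]ccca   (p1,_)→(p2,b,←)
state=p2 head=0 tape=[_]bccca   (p2,_)→(p0,c,→)
state=p0 head=1 tape=c[b]ccca
After 5 steps: state p0, head at 1, tape cbccca.

state p0, head at 1, tape cbccca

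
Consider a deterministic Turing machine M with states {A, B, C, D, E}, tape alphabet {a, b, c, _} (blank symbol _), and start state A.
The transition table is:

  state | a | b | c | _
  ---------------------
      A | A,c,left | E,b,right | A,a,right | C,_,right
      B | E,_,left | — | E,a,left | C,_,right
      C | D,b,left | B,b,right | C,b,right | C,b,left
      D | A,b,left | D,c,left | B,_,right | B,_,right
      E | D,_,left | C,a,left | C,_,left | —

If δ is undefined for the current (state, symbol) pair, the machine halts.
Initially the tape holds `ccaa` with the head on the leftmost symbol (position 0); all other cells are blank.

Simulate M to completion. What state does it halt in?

A | _[c]caa   read c → write a, move right, go to A
A | _a[c]aa   read c → write a, move right, go to A
A | _aa[a]a   read a → write c, move left, go to A
A | _a[a]ca   read a → write c, move left, go to A
A | _[a]cca   read a → write c, move left, go to A
A | [_]ccca   read _ → write _, move right, go to C
C | _[c]cca   read c → write b, move right, go to C
C | _b[c]ca   read c → write b, move right, go to C
C | _bb[c]a   read c → write b, move right, go to C
C | _bbb[a]   read a → write b, move left, go to D
D | _bb[b]b   read b → write c, move left, go to D
D | _b[b]cb   read b → write c, move left, go to D
D | _[b]ccb   read b → write c, move left, go to D
D | [_]cccb   read _ → write _, move right, go to B
B | _[c]ccb   read c → write a, move left, go to E
E | [_]accb
No transition is defined for (E, _); M halts in state E.

E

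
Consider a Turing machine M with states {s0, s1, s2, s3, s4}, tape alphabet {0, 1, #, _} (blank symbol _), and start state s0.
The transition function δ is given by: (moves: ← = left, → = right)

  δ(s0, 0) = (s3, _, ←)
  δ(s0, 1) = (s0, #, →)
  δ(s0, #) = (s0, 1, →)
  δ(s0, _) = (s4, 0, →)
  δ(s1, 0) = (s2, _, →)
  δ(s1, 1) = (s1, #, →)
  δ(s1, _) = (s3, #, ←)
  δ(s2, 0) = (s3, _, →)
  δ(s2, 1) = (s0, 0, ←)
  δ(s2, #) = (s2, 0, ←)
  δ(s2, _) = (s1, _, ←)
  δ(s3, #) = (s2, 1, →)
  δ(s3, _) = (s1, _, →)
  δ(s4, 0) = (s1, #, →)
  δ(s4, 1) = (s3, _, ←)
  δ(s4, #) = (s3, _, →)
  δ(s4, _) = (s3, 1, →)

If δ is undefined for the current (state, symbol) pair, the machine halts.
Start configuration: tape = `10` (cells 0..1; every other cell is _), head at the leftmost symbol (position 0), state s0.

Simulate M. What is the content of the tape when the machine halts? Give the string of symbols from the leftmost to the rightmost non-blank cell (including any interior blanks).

state=s0 head=0 tape=__[1]0_   (s0,1)→(s0,#,→)
state=s0 head=1 tape=__#[0]_   (s0,0)→(s3,_,←)
state=s3 head=0 tape=__[#]__   (s3,#)→(s2,1,→)
state=s2 head=1 tape=__1[_]_   (s2,_)→(s1,_,←)
state=s1 head=0 tape=__[1]__   (s1,1)→(s1,#,→)
state=s1 head=1 tape=__#[_]_   (s1,_)→(s3,#,←)
state=s3 head=0 tape=__[#]#_   (s3,#)→(s2,1,→)
state=s2 head=1 tape=__1[#]_   (s2,#)→(s2,0,←)
state=s2 head=0 tape=__[1]0_   (s2,1)→(s0,0,←)
state=s0 head=-1 tape=_[_]00_   (s0,_)→(s4,0,→)
state=s4 head=0 tape=_0[0]0_   (s4,0)→(s1,#,→)
state=s1 head=1 tape=_0#[0]_   (s1,0)→(s2,_,→)
state=s2 head=2 tape=_0#_[_]   (s2,_)→(s1,_,←)
state=s1 head=1 tape=_0#[_]_   (s1,_)→(s3,#,←)
state=s3 head=0 tape=_0[#]#_   (s3,#)→(s2,1,→)
state=s2 head=1 tape=_01[#]_   (s2,#)→(s2,0,←)
state=s2 head=0 tape=_0[1]0_   (s2,1)→(s0,0,←)
state=s0 head=-1 tape=_[0]00_   (s0,0)→(s3,_,←)
state=s3 head=-2 tape=[_]_00_   (s3,_)→(s1,_,→)
state=s1 head=-1 tape=_[_]00_   (s1,_)→(s3,#,←)
state=s3 head=-2 tape=[_]#00_   (s3,_)→(s1,_,→)
state=s1 head=-1 tape=_[#]00_
The non-blank tape span at halt is #00.

#00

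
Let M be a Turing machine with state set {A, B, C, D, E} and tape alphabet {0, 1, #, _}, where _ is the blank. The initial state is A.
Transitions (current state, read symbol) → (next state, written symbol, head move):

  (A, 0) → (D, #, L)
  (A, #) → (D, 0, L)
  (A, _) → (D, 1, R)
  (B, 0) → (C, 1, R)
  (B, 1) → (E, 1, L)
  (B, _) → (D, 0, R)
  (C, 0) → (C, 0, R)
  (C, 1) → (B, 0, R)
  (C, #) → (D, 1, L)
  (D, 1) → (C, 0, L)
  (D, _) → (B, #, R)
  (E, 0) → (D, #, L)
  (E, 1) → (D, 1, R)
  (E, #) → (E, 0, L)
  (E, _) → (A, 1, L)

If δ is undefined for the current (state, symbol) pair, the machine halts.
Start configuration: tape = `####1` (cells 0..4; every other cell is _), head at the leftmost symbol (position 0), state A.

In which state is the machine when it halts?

B

A | ____[#]###1   read # → write 0, move L, go to D
D | ___[_]0###1   read _ → write #, move R, go to B
B | ___#[0]###1   read 0 → write 1, move R, go to C
C | ___#1[#]##1   read # → write 1, move L, go to D
D | ___#[1]1##1   read 1 → write 0, move L, go to C
C | ___[#]01##1   read # → write 1, move L, go to D
D | __[_]101##1   read _ → write #, move R, go to B
B | __#[1]01##1   read 1 → write 1, move L, go to E
E | __[#]101##1   read # → write 0, move L, go to E
E | _[_]0101##1   read _ → write 1, move L, go to A
A | [_]10101##1   read _ → write 1, move R, go to D
D | 1[1]0101##1   read 1 → write 0, move L, go to C
C | [1]00101##1   read 1 → write 0, move R, go to B
B | 0[0]0101##1   read 0 → write 1, move R, go to C
C | 01[0]101##1   read 0 → write 0, move R, go to C
C | 010[1]01##1   read 1 → write 0, move R, go to B
B | 0100[0]1##1   read 0 → write 1, move R, go to C
C | 01001[1]##1   read 1 → write 0, move R, go to B
B | 010010[#]#1
No transition is defined for (B, #); M halts in state B.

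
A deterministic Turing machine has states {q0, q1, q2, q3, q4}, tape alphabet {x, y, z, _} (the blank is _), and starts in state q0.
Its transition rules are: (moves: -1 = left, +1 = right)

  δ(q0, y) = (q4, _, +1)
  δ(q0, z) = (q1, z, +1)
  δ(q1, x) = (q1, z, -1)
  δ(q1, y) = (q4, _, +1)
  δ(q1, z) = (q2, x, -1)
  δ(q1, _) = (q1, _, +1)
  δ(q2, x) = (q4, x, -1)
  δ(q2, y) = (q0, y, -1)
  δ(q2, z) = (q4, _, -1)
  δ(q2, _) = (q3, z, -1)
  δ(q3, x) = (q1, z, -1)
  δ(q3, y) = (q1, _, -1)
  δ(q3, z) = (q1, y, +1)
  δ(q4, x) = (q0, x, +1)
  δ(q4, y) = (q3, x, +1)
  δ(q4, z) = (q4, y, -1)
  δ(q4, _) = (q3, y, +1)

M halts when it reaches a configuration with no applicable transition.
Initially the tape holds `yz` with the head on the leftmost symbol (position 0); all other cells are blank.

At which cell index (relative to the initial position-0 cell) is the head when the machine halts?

state=q0 head=0 tape=[y]z_   (q0,y)→(q4,_,+1)
state=q4 head=1 tape=_[z]_   (q4,z)→(q4,y,-1)
state=q4 head=0 tape=[_]y_   (q4,_)→(q3,y,+1)
state=q3 head=1 tape=y[y]_   (q3,y)→(q1,_,-1)
state=q1 head=0 tape=[y]__   (q1,y)→(q4,_,+1)
state=q4 head=1 tape=_[_]_   (q4,_)→(q3,y,+1)
state=q3 head=2 tape=_y[_]
At halt the head is at cell 2.

2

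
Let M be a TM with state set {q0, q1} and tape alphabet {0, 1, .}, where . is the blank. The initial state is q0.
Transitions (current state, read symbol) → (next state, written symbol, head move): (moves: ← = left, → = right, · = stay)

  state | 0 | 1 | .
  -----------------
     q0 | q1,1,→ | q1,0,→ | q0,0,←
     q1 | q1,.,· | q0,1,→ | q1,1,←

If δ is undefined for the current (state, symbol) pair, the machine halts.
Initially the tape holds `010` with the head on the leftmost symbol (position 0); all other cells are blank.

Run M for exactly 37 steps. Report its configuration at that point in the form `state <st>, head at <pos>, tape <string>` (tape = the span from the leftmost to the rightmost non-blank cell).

state q1, head at 5, tape 11101.11

q0 | [0]10.....   read 0 → write 1, move →, go to q1
q1 | 1[1]0.....   read 1 → write 1, move →, go to q0
q0 | 11[0].....   read 0 → write 1, move →, go to q1
q1 | 111[.]....   read . → write 1, move ←, go to q1
q1 | 11[1]1....   read 1 → write 1, move →, go to q0
q0 | 111[1]....   read 1 → write 0, move →, go to q1
q1 | 1110[.]...   read . → write 1, move ←, go to q1
q1 | 111[0]1...   read 0 → write ., move ·, go to q1
q1 | 111[.]1...   read . → write 1, move ←, go to q1
q1 | 11[1]11...   read 1 → write 1, move →, go to q0
q0 | 111[1]1...   read 1 → write 0, move →, go to q1
q1 | 1110[1]...   read 1 → write 1, move →, go to q0
q0 | 11101[.]..   read . → write 0, move ←, go to q0
q0 | 1110[1]0..   read 1 → write 0, move →, go to q1
q1 | 11100[0]..   read 0 → write ., move ·, go to q1
q1 | 11100[.]..   read . → write 1, move ←, go to q1
q1 | 1110[0]1..   read 0 → write ., move ·, go to q1
q1 | 1110[.]1..   read . → write 1, move ←, go to q1
q1 | 111[0]11..   read 0 → write ., move ·, go to q1
q1 | 111[.]11..   read . → write 1, move ←, go to q1
q1 | 11[1]111..   read 1 → write 1, move →, go to q0
q0 | 111[1]11..   read 1 → write 0, move →, go to q1
q1 | 1110[1]1..   read 1 → write 1, move →, go to q0
q0 | 11101[1]..   read 1 → write 0, move →, go to q1
q1 | 111010[.].   read . → write 1, move ←, go to q1
q1 | 11101[0]1.   read 0 → write ., move ·, go to q1
q1 | 11101[.]1.   read . → write 1, move ←, go to q1
q1 | 1110[1]11.   read 1 → write 1, move →, go to q0
q0 | 11101[1]1.   read 1 → write 0, move →, go to q1
q1 | 111010[1].   read 1 → write 1, move →, go to q0
q0 | 1110101[.]   read . → write 0, move ←, go to q0
q0 | 111010[1]0   read 1 → write 0, move →, go to q1
q1 | 1110100[0]   read 0 → write ., move ·, go to q1
q1 | 1110100[.]   read . → write 1, move ←, go to q1
q1 | 111010[0]1   read 0 → write ., move ·, go to q1
q1 | 111010[.]1   read . → write 1, move ←, go to q1
q1 | 11101[0]11   read 0 → write ., move ·, go to q1
q1 | 11101[.]11
After 37 steps: state q1, head at 5, tape 11101.11.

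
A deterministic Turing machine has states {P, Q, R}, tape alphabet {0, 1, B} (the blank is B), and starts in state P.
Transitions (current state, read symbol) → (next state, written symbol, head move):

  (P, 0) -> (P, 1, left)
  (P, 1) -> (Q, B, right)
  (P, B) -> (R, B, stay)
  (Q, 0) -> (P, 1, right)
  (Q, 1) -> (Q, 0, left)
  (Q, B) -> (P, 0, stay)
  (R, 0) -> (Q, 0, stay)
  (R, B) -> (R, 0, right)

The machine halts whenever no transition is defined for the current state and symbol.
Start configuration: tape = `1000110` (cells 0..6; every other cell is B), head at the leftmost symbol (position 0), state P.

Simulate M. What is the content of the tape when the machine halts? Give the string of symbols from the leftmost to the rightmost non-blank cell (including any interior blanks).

0100110

P | [1]000110   read 1 → write B, move right, go to Q
Q | B[0]00110   read 0 → write 1, move right, go to P
P | B1[0]0110   read 0 → write 1, move left, go to P
P | B[1]10110   read 1 → write B, move right, go to Q
Q | BB[1]0110   read 1 → write 0, move left, go to Q
Q | B[B]00110   read B → write 0, move stay, go to P
P | B[0]00110   read 0 → write 1, move left, go to P
P | [B]100110   read B → write B, move stay, go to R
R | [B]100110   read B → write 0, move right, go to R
R | 0[1]00110
The non-blank tape span at halt is 0100110.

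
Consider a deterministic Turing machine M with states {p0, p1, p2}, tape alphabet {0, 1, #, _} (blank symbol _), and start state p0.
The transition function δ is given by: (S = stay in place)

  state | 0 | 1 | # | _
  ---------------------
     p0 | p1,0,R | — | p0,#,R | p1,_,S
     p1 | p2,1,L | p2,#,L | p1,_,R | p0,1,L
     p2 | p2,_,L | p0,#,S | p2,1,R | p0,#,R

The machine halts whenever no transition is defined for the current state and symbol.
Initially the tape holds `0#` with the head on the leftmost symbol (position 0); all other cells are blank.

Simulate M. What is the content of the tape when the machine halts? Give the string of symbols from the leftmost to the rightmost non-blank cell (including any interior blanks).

p0 | _[0]#_   read 0 → write 0, move R, go to p1
p1 | _0[#]_   read # → write _, move R, go to p1
p1 | _0_[_]   read _ → write 1, move L, go to p0
p0 | _0[_]1   read _ → write _, move S, go to p1
p1 | _0[_]1   read _ → write 1, move L, go to p0
p0 | _[0]11   read 0 → write 0, move R, go to p1
p1 | _0[1]1   read 1 → write #, move L, go to p2
p2 | _[0]#1   read 0 → write _, move L, go to p2
p2 | [_]_#1   read _ → write #, move R, go to p0
p0 | #[_]#1   read _ → write _, move S, go to p1
p1 | #[_]#1   read _ → write 1, move L, go to p0
p0 | [#]1#1   read # → write #, move R, go to p0
p0 | #[1]#1
The non-blank tape span at halt is #1#1.

#1#1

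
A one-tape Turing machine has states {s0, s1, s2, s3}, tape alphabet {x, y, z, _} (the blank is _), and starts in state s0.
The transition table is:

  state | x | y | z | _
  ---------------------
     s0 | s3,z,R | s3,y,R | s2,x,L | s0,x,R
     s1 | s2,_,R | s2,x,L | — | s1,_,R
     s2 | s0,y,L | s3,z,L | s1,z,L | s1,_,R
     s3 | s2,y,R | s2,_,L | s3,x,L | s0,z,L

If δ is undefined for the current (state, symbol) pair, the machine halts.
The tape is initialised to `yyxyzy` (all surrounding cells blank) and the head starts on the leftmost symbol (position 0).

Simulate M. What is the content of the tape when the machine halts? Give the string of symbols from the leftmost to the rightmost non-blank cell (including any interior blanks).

zxz_xyzy

state=s0 head=0 tape=____[y]yxyzy   (s0,y)→(s3,y,R)
state=s3 head=1 tape=____y[y]xyzy   (s3,y)→(s2,_,L)
state=s2 head=0 tape=____[y]_xyzy   (s2,y)→(s3,z,L)
state=s3 head=-1 tape=___[_]z_xyzy   (s3,_)→(s0,z,L)
state=s0 head=-2 tape=__[_]zz_xyzy   (s0,_)→(s0,x,R)
state=s0 head=-1 tape=__x[z]z_xyzy   (s0,z)→(s2,x,L)
state=s2 head=-2 tape=__[x]xz_xyzy   (s2,x)→(s0,y,L)
state=s0 head=-3 tape=_[_]yxz_xyzy   (s0,_)→(s0,x,R)
state=s0 head=-2 tape=_x[y]xz_xyzy   (s0,y)→(s3,y,R)
state=s3 head=-1 tape=_xy[x]z_xyzy   (s3,x)→(s2,y,R)
state=s2 head=0 tape=_xyy[z]_xyzy   (s2,z)→(s1,z,L)
state=s1 head=-1 tape=_xy[y]z_xyzy   (s1,y)→(s2,x,L)
state=s2 head=-2 tape=_x[y]xz_xyzy   (s2,y)→(s3,z,L)
state=s3 head=-3 tape=_[x]zxz_xyzy   (s3,x)→(s2,y,R)
state=s2 head=-2 tape=_y[z]xz_xyzy   (s2,z)→(s1,z,L)
state=s1 head=-3 tape=_[y]zxz_xyzy   (s1,y)→(s2,x,L)
state=s2 head=-4 tape=[_]xzxz_xyzy   (s2,_)→(s1,_,R)
state=s1 head=-3 tape=_[x]zxz_xyzy   (s1,x)→(s2,_,R)
state=s2 head=-2 tape=__[z]xz_xyzy   (s2,z)→(s1,z,L)
state=s1 head=-3 tape=_[_]zxz_xyzy   (s1,_)→(s1,_,R)
state=s1 head=-2 tape=__[z]xz_xyzy
The non-blank tape span at halt is zxz_xyzy.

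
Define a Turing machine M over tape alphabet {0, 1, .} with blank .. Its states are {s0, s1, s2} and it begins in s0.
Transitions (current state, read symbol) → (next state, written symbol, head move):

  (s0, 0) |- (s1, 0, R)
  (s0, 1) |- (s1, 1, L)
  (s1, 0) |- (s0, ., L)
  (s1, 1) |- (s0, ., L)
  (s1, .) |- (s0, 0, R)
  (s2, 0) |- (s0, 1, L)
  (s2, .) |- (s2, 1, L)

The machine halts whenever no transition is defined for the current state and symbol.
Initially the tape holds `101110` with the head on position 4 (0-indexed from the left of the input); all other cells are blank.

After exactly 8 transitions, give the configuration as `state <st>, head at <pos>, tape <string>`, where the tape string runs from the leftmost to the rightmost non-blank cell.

s0 | ..1011[1]0   read 1 → write 1, move L, go to s1
s1 | ..101[1]10   read 1 → write ., move L, go to s0
s0 | ..10[1].10   read 1 → write 1, move L, go to s1
s1 | ..1[0]1.10   read 0 → write ., move L, go to s0
s0 | ..[1].1.10   read 1 → write 1, move L, go to s1
s1 | .[.]1.1.10   read . → write 0, move R, go to s0
s0 | .0[1].1.10   read 1 → write 1, move L, go to s1
s1 | .[0]1.1.10   read 0 → write ., move L, go to s0
s0 | [.].1.1.10
After 8 steps: state s0, head at -2, tape 1.1.10.

state s0, head at -2, tape 1.1.10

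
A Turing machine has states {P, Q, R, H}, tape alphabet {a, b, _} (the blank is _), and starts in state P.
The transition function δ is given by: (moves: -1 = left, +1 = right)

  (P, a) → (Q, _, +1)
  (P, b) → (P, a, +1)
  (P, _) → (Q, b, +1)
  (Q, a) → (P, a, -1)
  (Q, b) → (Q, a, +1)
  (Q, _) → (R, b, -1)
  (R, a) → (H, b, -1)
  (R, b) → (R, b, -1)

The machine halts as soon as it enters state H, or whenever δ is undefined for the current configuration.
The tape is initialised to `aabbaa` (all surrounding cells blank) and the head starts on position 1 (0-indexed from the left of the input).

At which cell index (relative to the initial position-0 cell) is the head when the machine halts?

5

state=P head=1 tape=a[a]bbaa_   (P,a)→(Q,_,+1)
state=Q head=2 tape=a_[b]baa_   (Q,b)→(Q,a,+1)
state=Q head=3 tape=a_a[b]aa_   (Q,b)→(Q,a,+1)
state=Q head=4 tape=a_aa[a]a_   (Q,a)→(P,a,-1)
state=P head=3 tape=a_a[a]aa_   (P,a)→(Q,_,+1)
state=Q head=4 tape=a_a_[a]a_   (Q,a)→(P,a,-1)
state=P head=3 tape=a_a[_]aa_   (P,_)→(Q,b,+1)
state=Q head=4 tape=a_ab[a]a_   (Q,a)→(P,a,-1)
state=P head=3 tape=a_a[b]aa_   (P,b)→(P,a,+1)
state=P head=4 tape=a_aa[a]a_   (P,a)→(Q,_,+1)
state=Q head=5 tape=a_aa_[a]_   (Q,a)→(P,a,-1)
state=P head=4 tape=a_aa[_]a_   (P,_)→(Q,b,+1)
state=Q head=5 tape=a_aab[a]_   (Q,a)→(P,a,-1)
state=P head=4 tape=a_aa[b]a_   (P,b)→(P,a,+1)
state=P head=5 tape=a_aaa[a]_   (P,a)→(Q,_,+1)
state=Q head=6 tape=a_aaa_[_]   (Q,_)→(R,b,-1)
state=R head=5 tape=a_aaa[_]b
At halt the head is at cell 5.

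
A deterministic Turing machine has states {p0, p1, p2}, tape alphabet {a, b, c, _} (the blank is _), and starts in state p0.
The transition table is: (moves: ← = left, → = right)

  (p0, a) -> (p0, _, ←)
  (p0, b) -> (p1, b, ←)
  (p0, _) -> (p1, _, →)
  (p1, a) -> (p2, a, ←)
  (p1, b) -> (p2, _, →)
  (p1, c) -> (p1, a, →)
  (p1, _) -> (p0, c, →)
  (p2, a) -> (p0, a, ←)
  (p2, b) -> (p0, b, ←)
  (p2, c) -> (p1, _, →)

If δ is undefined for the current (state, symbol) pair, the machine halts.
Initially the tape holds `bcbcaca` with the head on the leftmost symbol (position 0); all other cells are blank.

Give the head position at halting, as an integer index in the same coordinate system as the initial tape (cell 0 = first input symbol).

p0 | _[b]cbcaca   read b → write b, move ←, go to p1
p1 | [_]bcbcaca   read _ → write c, move →, go to p0
p0 | c[b]cbcaca   read b → write b, move ←, go to p1
p1 | [c]bcbcaca   read c → write a, move →, go to p1
p1 | a[b]cbcaca   read b → write _, move →, go to p2
p2 | a_[c]bcaca   read c → write _, move →, go to p1
p1 | a__[b]caca   read b → write _, move →, go to p2
p2 | a___[c]aca   read c → write _, move →, go to p1
p1 | a____[a]ca   read a → write a, move ←, go to p2
p2 | a___[_]aca
At halt the head is at cell 3.

3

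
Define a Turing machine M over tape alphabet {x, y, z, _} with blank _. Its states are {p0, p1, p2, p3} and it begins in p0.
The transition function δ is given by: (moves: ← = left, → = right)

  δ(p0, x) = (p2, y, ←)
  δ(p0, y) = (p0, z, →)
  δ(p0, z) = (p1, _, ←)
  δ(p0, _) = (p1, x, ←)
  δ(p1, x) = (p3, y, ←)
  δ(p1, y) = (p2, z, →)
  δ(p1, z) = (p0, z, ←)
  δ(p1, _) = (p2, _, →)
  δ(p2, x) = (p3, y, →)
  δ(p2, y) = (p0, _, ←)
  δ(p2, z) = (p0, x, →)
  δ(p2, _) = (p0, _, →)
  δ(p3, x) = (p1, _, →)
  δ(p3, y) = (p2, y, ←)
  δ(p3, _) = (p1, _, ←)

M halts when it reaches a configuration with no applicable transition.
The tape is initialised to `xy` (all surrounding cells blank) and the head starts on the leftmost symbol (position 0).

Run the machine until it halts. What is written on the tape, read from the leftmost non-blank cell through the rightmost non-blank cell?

p0 | _[x]y__   read x → write y, move ←, go to p2
p2 | [_]yy__   read _ → write _, move →, go to p0
p0 | _[y]y__   read y → write z, move →, go to p0
p0 | _z[y]__   read y → write z, move →, go to p0
p0 | _zz[_]_   read _ → write x, move ←, go to p1
p1 | _z[z]x_   read z → write z, move ←, go to p0
p0 | _[z]zx_   read z → write _, move ←, go to p1
p1 | [_]_zx_   read _ → write _, move →, go to p2
p2 | _[_]zx_   read _ → write _, move →, go to p0
p0 | __[z]x_   read z → write _, move ←, go to p1
p1 | _[_]_x_   read _ → write _, move →, go to p2
p2 | __[_]x_   read _ → write _, move →, go to p0
p0 | ___[x]_   read x → write y, move ←, go to p2
p2 | __[_]y_   read _ → write _, move →, go to p0
p0 | ___[y]_   read y → write z, move →, go to p0
p0 | ___z[_]   read _ → write x, move ←, go to p1
p1 | ___[z]x   read z → write z, move ←, go to p0
p0 | __[_]zx   read _ → write x, move ←, go to p1
p1 | _[_]xzx   read _ → write _, move →, go to p2
p2 | __[x]zx   read x → write y, move →, go to p3
p3 | __y[z]x
The non-blank tape span at halt is yzx.

yzx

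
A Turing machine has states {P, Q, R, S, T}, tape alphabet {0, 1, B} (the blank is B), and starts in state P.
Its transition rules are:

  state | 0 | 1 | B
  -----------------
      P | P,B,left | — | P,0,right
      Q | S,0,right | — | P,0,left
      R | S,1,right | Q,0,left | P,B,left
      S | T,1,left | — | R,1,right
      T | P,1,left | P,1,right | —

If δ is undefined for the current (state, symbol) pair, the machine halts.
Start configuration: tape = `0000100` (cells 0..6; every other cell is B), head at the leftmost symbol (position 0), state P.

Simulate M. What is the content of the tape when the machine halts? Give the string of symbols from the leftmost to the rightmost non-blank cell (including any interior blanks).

state=P head=0 tape=BBBB[0]000100   (P,0)→(P,B,left)
state=P head=-1 tape=BBB[B]B000100   (P,B)→(P,0,right)
state=P head=0 tape=BBB0[B]000100   (P,B)→(P,0,right)
state=P head=1 tape=BBB00[0]00100   (P,0)→(P,B,left)
state=P head=0 tape=BBB0[0]B00100   (P,0)→(P,B,left)
state=P head=-1 tape=BBB[0]BB00100   (P,0)→(P,B,left)
state=P head=-2 tape=BB[B]BBB00100   (P,B)→(P,0,right)
state=P head=-1 tape=BB0[B]BB00100   (P,B)→(P,0,right)
state=P head=0 tape=BB00[B]B00100   (P,B)→(P,0,right)
state=P head=1 tape=BB000[B]00100   (P,B)→(P,0,right)
state=P head=2 tape=BB0000[0]0100   (P,0)→(P,B,left)
state=P head=1 tape=BB000[0]B0100   (P,0)→(P,B,left)
state=P head=0 tape=BB00[0]BB0100   (P,0)→(P,B,left)
state=P head=-1 tape=BB0[0]BBB0100   (P,0)→(P,B,left)
state=P head=-2 tape=BB[0]BBBB0100   (P,0)→(P,B,left)
state=P head=-3 tape=B[B]BBBBB0100   (P,B)→(P,0,right)
state=P head=-2 tape=B0[B]BBBB0100   (P,B)→(P,0,right)
state=P head=-1 tape=B00[B]BBB0100   (P,B)→(P,0,right)
state=P head=0 tape=B000[B]BB0100   (P,B)→(P,0,right)
state=P head=1 tape=B0000[B]B0100   (P,B)→(P,0,right)
state=P head=2 tape=B00000[B]0100   (P,B)→(P,0,right)
state=P head=3 tape=B000000[0]100   (P,0)→(P,B,left)
state=P head=2 tape=B00000[0]B100   (P,0)→(P,B,left)
state=P head=1 tape=B0000[0]BB100   (P,0)→(P,B,left)
state=P head=0 tape=B000[0]BBB100   (P,0)→(P,B,left)
state=P head=-1 tape=B00[0]BBBB100   (P,0)→(P,B,left)
state=P head=-2 tape=B0[0]BBBBB100   (P,0)→(P,B,left)
state=P head=-3 tape=B[0]BBBBBB100   (P,0)→(P,B,left)
state=P head=-4 tape=[B]BBBBBBB100   (P,B)→(P,0,right)
state=P head=-3 tape=0[B]BBBBBB100   (P,B)→(P,0,right)
state=P head=-2 tape=00[B]BBBBB100   (P,B)→(P,0,right)
state=P head=-1 tape=000[B]BBBB100   (P,B)→(P,0,right)
state=P head=0 tape=0000[B]BBB100   (P,B)→(P,0,right)
state=P head=1 tape=00000[B]BB100   (P,B)→(P,0,right)
state=P head=2 tape=000000[B]B100   (P,B)→(P,0,right)
state=P head=3 tape=0000000[B]100   (P,B)→(P,0,right)
state=P head=4 tape=00000000[1]00
The non-blank tape span at halt is 00000000100.

00000000100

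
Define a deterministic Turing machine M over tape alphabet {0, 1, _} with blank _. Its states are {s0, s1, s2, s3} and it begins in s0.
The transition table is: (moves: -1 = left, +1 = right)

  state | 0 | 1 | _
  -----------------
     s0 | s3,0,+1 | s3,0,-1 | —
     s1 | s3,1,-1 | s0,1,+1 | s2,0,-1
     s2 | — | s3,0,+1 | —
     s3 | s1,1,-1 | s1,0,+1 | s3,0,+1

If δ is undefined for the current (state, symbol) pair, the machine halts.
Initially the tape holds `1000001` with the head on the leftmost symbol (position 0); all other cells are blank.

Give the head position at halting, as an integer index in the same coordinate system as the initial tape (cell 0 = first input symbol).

-5

s0 | _____[1]000001   read 1 → write 0, move -1, go to s3
s3 | ____[_]0000001   read _ → write 0, move +1, go to s3
s3 | ____0[0]000001   read 0 → write 1, move -1, go to s1
s1 | ____[0]1000001   read 0 → write 1, move -1, go to s3
s3 | ___[_]11000001   read _ → write 0, move +1, go to s3
s3 | ___0[1]1000001   read 1 → write 0, move +1, go to s1
s1 | ___00[1]000001   read 1 → write 1, move +1, go to s0
s0 | ___001[0]00001   read 0 → write 0, move +1, go to s3
s3 | ___0010[0]0001   read 0 → write 1, move -1, go to s1
s1 | ___001[0]10001   read 0 → write 1, move -1, go to s3
s3 | ___00[1]110001   read 1 → write 0, move +1, go to s1
s1 | ___000[1]10001   read 1 → write 1, move +1, go to s0
s0 | ___0001[1]0001   read 1 → write 0, move -1, go to s3
s3 | ___000[1]00001   read 1 → write 0, move +1, go to s1
s1 | ___0000[0]0001   read 0 → write 1, move -1, go to s3
s3 | ___000[0]10001   read 0 → write 1, move -1, go to s1
s1 | ___00[0]110001   read 0 → write 1, move -1, go to s3
s3 | ___0[0]1110001   read 0 → write 1, move -1, go to s1
s1 | ___[0]11110001   read 0 → write 1, move -1, go to s3
s3 | __[_]111110001   read _ → write 0, move +1, go to s3
s3 | __0[1]11110001   read 1 → write 0, move +1, go to s1
s1 | __00[1]1110001   read 1 → write 1, move +1, go to s0
s0 | __001[1]110001   read 1 → write 0, move -1, go to s3
s3 | __00[1]0110001   read 1 → write 0, move +1, go to s1
s1 | __000[0]110001   read 0 → write 1, move -1, go to s3
s3 | __00[0]1110001   read 0 → write 1, move -1, go to s1
s1 | __0[0]11110001   read 0 → write 1, move -1, go to s3
s3 | __[0]111110001   read 0 → write 1, move -1, go to s1
s1 | _[_]1111110001   read _ → write 0, move -1, go to s2
s2 | [_]01111110001
At halt the head is at cell -5.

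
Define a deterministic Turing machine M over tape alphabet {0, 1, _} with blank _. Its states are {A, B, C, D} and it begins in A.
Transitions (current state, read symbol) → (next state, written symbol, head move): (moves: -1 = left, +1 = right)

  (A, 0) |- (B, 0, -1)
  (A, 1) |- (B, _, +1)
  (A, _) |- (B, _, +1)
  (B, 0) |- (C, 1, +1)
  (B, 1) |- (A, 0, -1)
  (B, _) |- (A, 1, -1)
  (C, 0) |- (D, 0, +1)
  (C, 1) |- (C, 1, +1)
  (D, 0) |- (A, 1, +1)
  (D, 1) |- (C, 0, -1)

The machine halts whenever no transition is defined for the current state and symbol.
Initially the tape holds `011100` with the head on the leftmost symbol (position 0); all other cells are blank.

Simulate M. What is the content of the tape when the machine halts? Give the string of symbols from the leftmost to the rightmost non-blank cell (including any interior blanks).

state=A head=0 tape=__[0]11100___   (A,0)→(B,0,-1)
state=B head=-1 tape=_[_]011100___   (B,_)→(A,1,-1)
state=A head=-2 tape=[_]1011100___   (A,_)→(B,_,+1)
state=B head=-1 tape=_[1]011100___   (B,1)→(A,0,-1)
state=A head=-2 tape=[_]0011100___   (A,_)→(B,_,+1)
state=B head=-1 tape=_[0]011100___   (B,0)→(C,1,+1)
state=C head=0 tape=_1[0]11100___   (C,0)→(D,0,+1)
state=D head=1 tape=_10[1]1100___   (D,1)→(C,0,-1)
state=C head=0 tape=_1[0]01100___   (C,0)→(D,0,+1)
state=D head=1 tape=_10[0]1100___   (D,0)→(A,1,+1)
state=A head=2 tape=_101[1]100___   (A,1)→(B,_,+1)
state=B head=3 tape=_101_[1]00___   (B,1)→(A,0,-1)
state=A head=2 tape=_101[_]000___   (A,_)→(B,_,+1)
state=B head=3 tape=_101_[0]00___   (B,0)→(C,1,+1)
state=C head=4 tape=_101_1[0]0___   (C,0)→(D,0,+1)
state=D head=5 tape=_101_10[0]___   (D,0)→(A,1,+1)
state=A head=6 tape=_101_101[_]__   (A,_)→(B,_,+1)
state=B head=7 tape=_101_101_[_]_   (B,_)→(A,1,-1)
state=A head=6 tape=_101_101[_]1_   (A,_)→(B,_,+1)
state=B head=7 tape=_101_101_[1]_   (B,1)→(A,0,-1)
state=A head=6 tape=_101_101[_]0_   (A,_)→(B,_,+1)
state=B head=7 tape=_101_101_[0]_   (B,0)→(C,1,+1)
state=C head=8 tape=_101_101_1[_]
The non-blank tape span at halt is 101_101_1.

101_101_1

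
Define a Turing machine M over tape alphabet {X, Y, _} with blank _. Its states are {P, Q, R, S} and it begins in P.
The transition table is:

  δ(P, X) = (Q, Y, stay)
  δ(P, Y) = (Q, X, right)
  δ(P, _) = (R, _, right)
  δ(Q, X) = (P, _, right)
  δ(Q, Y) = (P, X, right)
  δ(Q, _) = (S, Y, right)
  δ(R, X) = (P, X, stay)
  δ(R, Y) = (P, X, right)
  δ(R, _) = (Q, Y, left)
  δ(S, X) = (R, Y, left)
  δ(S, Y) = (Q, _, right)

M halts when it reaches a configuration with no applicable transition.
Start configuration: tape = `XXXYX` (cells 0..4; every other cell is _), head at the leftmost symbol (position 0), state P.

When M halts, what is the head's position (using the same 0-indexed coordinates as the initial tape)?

P | [X]XXYX____   read X → write Y, move stay, go to Q
Q | [Y]XXYX____   read Y → write X, move right, go to P
P | X[X]XYX____   read X → write Y, move stay, go to Q
Q | X[Y]XYX____   read Y → write X, move right, go to P
P | XX[X]YX____   read X → write Y, move stay, go to Q
Q | XX[Y]YX____   read Y → write X, move right, go to P
P | XXX[Y]X____   read Y → write X, move right, go to Q
Q | XXXX[X]____   read X → write _, move right, go to P
P | XXXX_[_]___   read _ → write _, move right, go to R
R | XXXX__[_]__   read _ → write Y, move left, go to Q
Q | XXXX_[_]Y__   read _ → write Y, move right, go to S
S | XXXX_Y[Y]__   read Y → write _, move right, go to Q
Q | XXXX_Y_[_]_   read _ → write Y, move right, go to S
S | XXXX_Y_Y[_]
At halt the head is at cell 8.

8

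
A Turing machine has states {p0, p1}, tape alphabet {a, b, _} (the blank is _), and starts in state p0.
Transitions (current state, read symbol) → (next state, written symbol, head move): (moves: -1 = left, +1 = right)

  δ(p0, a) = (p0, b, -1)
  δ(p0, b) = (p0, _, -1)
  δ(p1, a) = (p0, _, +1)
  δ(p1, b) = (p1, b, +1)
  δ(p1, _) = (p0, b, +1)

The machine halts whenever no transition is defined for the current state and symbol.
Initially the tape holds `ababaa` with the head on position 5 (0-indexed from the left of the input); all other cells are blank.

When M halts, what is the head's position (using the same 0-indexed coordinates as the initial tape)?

-1

state=p0 head=5 tape=_ababa[a]   (p0,a)→(p0,b,-1)
state=p0 head=4 tape=_abab[a]b   (p0,a)→(p0,b,-1)
state=p0 head=3 tape=_aba[b]bb   (p0,b)→(p0,_,-1)
state=p0 head=2 tape=_ab[a]_bb   (p0,a)→(p0,b,-1)
state=p0 head=1 tape=_a[b]b_bb   (p0,b)→(p0,_,-1)
state=p0 head=0 tape=_[a]_b_bb   (p0,a)→(p0,b,-1)
state=p0 head=-1 tape=[_]b_b_bb
At halt the head is at cell -1.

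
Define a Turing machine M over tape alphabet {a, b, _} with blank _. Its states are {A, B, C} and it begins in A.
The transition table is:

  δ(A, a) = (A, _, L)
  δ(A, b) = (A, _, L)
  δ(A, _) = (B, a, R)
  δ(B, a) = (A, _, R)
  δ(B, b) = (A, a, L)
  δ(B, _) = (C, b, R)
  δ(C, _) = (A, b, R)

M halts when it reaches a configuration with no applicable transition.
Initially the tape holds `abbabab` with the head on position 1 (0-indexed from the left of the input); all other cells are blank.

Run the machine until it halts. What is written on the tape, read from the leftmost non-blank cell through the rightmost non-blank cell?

abbababab

state=A head=1 tape=__a[b]babab   (A,b)→(A,_,L)
state=A head=0 tape=__[a]_babab   (A,a)→(A,_,L)
state=A head=-1 tape=_[_]__babab   (A,_)→(B,a,R)
state=B head=0 tape=_a[_]_babab   (B,_)→(C,b,R)
state=C head=1 tape=_ab[_]babab   (C,_)→(A,b,R)
state=A head=2 tape=_abb[b]abab   (A,b)→(A,_,L)
state=A head=1 tape=_ab[b]_abab   (A,b)→(A,_,L)
state=A head=0 tape=_a[b]__abab   (A,b)→(A,_,L)
state=A head=-1 tape=_[a]___abab   (A,a)→(A,_,L)
state=A head=-2 tape=[_]____abab   (A,_)→(B,a,R)
state=B head=-1 tape=a[_]___abab   (B,_)→(C,b,R)
state=C head=0 tape=ab[_]__abab   (C,_)→(A,b,R)
state=A head=1 tape=abb[_]_abab   (A,_)→(B,a,R)
state=B head=2 tape=abba[_]abab   (B,_)→(C,b,R)
state=C head=3 tape=abbab[a]bab
The non-blank tape span at halt is abbababab.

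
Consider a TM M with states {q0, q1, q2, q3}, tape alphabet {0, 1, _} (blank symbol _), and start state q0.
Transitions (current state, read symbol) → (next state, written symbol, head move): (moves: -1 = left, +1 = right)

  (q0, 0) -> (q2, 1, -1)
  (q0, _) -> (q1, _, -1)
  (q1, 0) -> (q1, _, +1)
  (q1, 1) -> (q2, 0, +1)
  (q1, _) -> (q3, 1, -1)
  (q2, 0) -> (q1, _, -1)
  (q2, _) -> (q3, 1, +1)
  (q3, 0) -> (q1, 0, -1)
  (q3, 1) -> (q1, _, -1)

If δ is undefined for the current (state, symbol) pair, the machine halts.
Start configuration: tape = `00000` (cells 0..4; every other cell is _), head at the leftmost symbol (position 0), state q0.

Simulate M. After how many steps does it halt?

10

state=q0 head=0 tape=_[0]0000   (q0,0)→(q2,1,-1)
state=q2 head=-1 tape=[_]10000   (q2,_)→(q3,1,+1)
state=q3 head=0 tape=1[1]0000   (q3,1)→(q1,_,-1)
state=q1 head=-1 tape=[1]_0000   (q1,1)→(q2,0,+1)
state=q2 head=0 tape=0[_]0000   (q2,_)→(q3,1,+1)
state=q3 head=1 tape=01[0]000   (q3,0)→(q1,0,-1)
state=q1 head=0 tape=0[1]0000   (q1,1)→(q2,0,+1)
state=q2 head=1 tape=00[0]000   (q2,0)→(q1,_,-1)
state=q1 head=0 tape=0[0]_000   (q1,0)→(q1,_,+1)
state=q1 head=1 tape=0_[_]000   (q1,_)→(q3,1,-1)
state=q3 head=0 tape=0[_]1000
M halts after 10 transitions.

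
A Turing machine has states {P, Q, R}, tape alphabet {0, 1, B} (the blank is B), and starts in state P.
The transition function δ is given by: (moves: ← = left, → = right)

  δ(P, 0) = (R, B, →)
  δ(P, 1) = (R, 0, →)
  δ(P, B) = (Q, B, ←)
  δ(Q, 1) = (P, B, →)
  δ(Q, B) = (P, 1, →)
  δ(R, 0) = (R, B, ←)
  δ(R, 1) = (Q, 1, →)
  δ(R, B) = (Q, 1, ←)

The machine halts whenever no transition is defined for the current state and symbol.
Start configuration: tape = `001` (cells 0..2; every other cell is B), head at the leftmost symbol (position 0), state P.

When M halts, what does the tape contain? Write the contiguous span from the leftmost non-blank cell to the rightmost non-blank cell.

1011

state=P head=0 tape=B[0]01   (P,0)→(R,B,→)
state=R head=1 tape=BB[0]1   (R,0)→(R,B,←)
state=R head=0 tape=B[B]B1   (R,B)→(Q,1,←)
state=Q head=-1 tape=[B]1B1   (Q,B)→(P,1,→)
state=P head=0 tape=1[1]B1   (P,1)→(R,0,→)
state=R head=1 tape=10[B]1   (R,B)→(Q,1,←)
state=Q head=0 tape=1[0]11
The non-blank tape span at halt is 1011.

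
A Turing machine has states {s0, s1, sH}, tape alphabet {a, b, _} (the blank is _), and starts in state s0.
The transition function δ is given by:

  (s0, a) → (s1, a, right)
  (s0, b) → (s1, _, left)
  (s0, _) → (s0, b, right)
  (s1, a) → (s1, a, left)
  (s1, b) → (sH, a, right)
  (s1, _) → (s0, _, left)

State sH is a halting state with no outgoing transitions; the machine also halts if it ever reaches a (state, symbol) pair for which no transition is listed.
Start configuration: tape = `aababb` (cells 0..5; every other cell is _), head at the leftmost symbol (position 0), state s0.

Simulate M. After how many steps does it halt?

s0 | __[a]ababb   read a → write a, move right, go to s1
s1 | __a[a]babb   read a → write a, move left, go to s1
s1 | __[a]ababb   read a → write a, move left, go to s1
s1 | _[_]aababb   read _ → write _, move left, go to s0
s0 | [_]_aababb   read _ → write b, move right, go to s0
s0 | b[_]aababb   read _ → write b, move right, go to s0
s0 | bb[a]ababb   read a → write a, move right, go to s1
s1 | bba[a]babb   read a → write a, move left, go to s1
s1 | bb[a]ababb   read a → write a, move left, go to s1
s1 | b[b]aababb   read b → write a, move right, go to sH
sH | ba[a]ababb
M halts after 10 transitions.

10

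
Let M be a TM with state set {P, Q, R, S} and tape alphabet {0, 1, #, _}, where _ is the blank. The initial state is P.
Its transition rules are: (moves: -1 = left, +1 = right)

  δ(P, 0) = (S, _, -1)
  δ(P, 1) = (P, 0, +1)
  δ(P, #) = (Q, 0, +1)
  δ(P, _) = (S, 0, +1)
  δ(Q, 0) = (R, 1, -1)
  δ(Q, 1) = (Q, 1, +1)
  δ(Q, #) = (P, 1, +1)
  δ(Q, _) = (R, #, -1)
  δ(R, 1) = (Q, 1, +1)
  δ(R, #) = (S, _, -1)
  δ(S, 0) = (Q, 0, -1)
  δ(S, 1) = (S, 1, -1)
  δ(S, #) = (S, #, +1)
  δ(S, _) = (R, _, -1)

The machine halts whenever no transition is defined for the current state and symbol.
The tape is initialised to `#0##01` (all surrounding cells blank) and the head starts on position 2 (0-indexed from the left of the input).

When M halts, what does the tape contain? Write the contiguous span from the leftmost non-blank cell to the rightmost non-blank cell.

101_1

state=P head=2 tape=__#0[#]#01   (P,#)→(Q,0,+1)
state=Q head=3 tape=__#00[#]01   (Q,#)→(P,1,+1)
state=P head=4 tape=__#001[0]1   (P,0)→(S,_,-1)
state=S head=3 tape=__#00[1]_1   (S,1)→(S,1,-1)
state=S head=2 tape=__#0[0]1_1   (S,0)→(Q,0,-1)
state=Q head=1 tape=__#[0]01_1   (Q,0)→(R,1,-1)
state=R head=0 tape=__[#]101_1   (R,#)→(S,_,-1)
state=S head=-1 tape=_[_]_101_1   (S,_)→(R,_,-1)
state=R head=-2 tape=[_]__101_1
The non-blank tape span at halt is 101_1.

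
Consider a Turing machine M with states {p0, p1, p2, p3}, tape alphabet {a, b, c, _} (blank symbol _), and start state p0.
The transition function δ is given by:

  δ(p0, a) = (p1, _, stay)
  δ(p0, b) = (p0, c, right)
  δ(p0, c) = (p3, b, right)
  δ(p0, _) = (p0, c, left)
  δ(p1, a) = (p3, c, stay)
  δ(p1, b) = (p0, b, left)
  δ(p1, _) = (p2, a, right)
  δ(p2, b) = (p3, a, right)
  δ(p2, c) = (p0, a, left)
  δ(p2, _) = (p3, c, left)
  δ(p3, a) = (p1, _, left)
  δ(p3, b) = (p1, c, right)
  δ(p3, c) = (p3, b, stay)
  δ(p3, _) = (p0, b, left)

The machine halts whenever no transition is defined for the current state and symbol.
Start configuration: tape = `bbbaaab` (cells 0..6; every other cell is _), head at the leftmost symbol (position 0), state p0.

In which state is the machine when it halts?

p2

state=p0 head=0 tape=[b]bbaaab   (p0,b)→(p0,c,right)
state=p0 head=1 tape=c[b]baaab   (p0,b)→(p0,c,right)
state=p0 head=2 tape=cc[b]aaab   (p0,b)→(p0,c,right)
state=p0 head=3 tape=ccc[a]aab   (p0,a)→(p1,_,stay)
state=p1 head=3 tape=ccc[_]aab   (p1,_)→(p2,a,right)
state=p2 head=4 tape=ccca[a]ab
No transition is defined for (p2, a); M halts in state p2.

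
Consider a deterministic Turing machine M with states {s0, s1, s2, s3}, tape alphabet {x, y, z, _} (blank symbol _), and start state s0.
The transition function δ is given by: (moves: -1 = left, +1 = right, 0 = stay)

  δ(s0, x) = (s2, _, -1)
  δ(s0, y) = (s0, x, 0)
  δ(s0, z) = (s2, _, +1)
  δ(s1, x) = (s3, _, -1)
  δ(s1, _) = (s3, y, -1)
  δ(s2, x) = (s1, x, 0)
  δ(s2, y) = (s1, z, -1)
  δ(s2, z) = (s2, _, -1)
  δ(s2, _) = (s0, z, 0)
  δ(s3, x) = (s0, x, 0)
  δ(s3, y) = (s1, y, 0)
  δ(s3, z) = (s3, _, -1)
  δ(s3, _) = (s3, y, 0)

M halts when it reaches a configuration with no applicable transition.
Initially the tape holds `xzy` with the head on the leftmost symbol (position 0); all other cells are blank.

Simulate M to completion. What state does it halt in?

s1

s0 | _[x]zy   read x → write _, move -1, go to s2
s2 | [_]_zy   read _ → write z, move 0, go to s0
s0 | [z]_zy   read z → write _, move +1, go to s2
s2 | _[_]zy   read _ → write z, move 0, go to s0
s0 | _[z]zy   read z → write _, move +1, go to s2
s2 | __[z]y   read z → write _, move -1, go to s2
s2 | _[_]_y   read _ → write z, move 0, go to s0
s0 | _[z]_y   read z → write _, move +1, go to s2
s2 | __[_]y   read _ → write z, move 0, go to s0
s0 | __[z]y   read z → write _, move +1, go to s2
s2 | ___[y]   read y → write z, move -1, go to s1
s1 | __[_]z   read _ → write y, move -1, go to s3
s3 | _[_]yz   read _ → write y, move 0, go to s3
s3 | _[y]yz   read y → write y, move 0, go to s1
s1 | _[y]yz
No transition is defined for (s1, y); M halts in state s1.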